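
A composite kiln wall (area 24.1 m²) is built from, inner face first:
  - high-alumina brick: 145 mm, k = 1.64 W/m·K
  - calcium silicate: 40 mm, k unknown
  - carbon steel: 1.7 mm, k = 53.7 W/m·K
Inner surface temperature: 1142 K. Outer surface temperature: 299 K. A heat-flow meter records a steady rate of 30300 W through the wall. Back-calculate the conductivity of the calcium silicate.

Model the wall as resistances in series:
R_high-alumina brick = L/(kA) = 0.145/(1.64×24.1) = 0.003669 K/W
R_carbon steel = L/(kA) = 0.0017/(53.7×24.1) = 1.314×10^-6 K/W
Sum of known resistances R_other = 0.00367 K/W
Total R = ΔT/Q = 843/30300 = 0.02782 K/W
R_calcium silicate = R_total − R_other = 0.02415 K/W
k = L/(R·A) = 0.04/(0.02415×24.1)

k ≈ 0.0687 W/(m·K)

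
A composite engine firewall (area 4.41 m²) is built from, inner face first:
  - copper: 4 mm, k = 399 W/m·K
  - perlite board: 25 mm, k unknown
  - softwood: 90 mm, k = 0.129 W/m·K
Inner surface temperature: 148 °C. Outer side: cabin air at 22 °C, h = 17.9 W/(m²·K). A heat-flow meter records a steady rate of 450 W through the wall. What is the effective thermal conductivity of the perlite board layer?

k ≈ 0.0519 W/(m·K)

Thermal resistances in series:
R_copper = L/(kA) = 0.004/(399×4.41) = 2.273×10^-6 K/W
R_softwood = L/(kA) = 0.09/(0.129×4.41) = 0.1582 K/W
R_outer film = 1/(h_o·A) = 1/(17.9×4.41) = 0.01267 K/W
Sum of known resistances R_other = 0.1709 K/W
Total R = ΔT/Q = 126/450 = 0.28 K/W
R_perlite board = R_total − R_other = 0.1091 K/W
k = L/(R·A) = 0.025/(0.1091×4.41)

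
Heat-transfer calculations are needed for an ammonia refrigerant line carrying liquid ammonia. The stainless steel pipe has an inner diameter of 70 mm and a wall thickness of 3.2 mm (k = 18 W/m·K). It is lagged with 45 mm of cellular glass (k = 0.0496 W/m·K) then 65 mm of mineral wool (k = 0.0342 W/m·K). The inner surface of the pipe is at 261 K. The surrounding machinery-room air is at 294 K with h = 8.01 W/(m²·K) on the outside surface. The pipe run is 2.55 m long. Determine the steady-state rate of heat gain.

For a radial system each layer contributes R = ln(r_out/r_in)/(2πkL); films add R = 1/(hA).
R_stainless steel pipe wall = ln(38.2/35)/(2π×18×2.55) = 3.034×10^-4 K/W
R_cellular glass = ln(83.2/38.2)/(2π×0.0496×2.55) = 0.9795 K/W
R_mineral wool = ln(148.2/83.2)/(2π×0.0342×2.55) = 1.054 K/W
R_outer film = 1/(h_o·2πr_oL) = 1/(8.01×2π×0.1482×2.55) = 0.05258 K/W
R_total = 2.086 K/W
Q = ΔT/R_total = 33/2.086

Q ≈ 15.8 W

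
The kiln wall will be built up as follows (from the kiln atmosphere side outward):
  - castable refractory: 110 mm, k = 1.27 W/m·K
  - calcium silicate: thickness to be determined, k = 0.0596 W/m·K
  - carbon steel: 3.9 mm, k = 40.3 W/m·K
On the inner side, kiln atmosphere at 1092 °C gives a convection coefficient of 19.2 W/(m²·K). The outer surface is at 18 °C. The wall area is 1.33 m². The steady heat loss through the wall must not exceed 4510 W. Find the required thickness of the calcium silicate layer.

L ≈ 10.6 mm

Series thermal resistances:
R_inner film = 1/(h_i·A) = 1/(19.2×1.33) = 0.03916 K/W
R_castable refractory = L/(kA) = 0.11/(1.27×1.33) = 0.06512 K/W
R_carbon steel = L/(kA) = 0.0039/(40.3×1.33) = 7.276×10^-5 K/W
Sum of the known resistances R_other = 0.1044 K/W
Required total resistance R_tot = ΔT/Q_allow = 1074/4510 = 0.2381 K/W
R_calcium silicate = R_tot − R_other = 0.1338 K/W
L = R·k·A = 0.1338×0.0596×1.33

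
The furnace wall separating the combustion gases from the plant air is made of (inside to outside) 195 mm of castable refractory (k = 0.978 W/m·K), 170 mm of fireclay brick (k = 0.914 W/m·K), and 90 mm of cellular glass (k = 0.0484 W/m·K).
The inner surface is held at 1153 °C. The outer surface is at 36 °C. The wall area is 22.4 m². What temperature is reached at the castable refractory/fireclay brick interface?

T ≈ 1050 °C

Model the wall as resistances in series:
R_castable refractory = L/(kA) = 0.195/(0.978×22.4) = 0.008901 K/W
R_fireclay brick = L/(kA) = 0.17/(0.914×22.4) = 0.008303 K/W
R_cellular glass = L/(kA) = 0.09/(0.0484×22.4) = 0.08301 K/W
R_total = 0.1002 K/W;  Q = ΔT/R_total = 1117/0.1002 = 11150 W
T_interface = T_inner − Q·ΣR(inner→interface) = 1153 − 11100×0.008901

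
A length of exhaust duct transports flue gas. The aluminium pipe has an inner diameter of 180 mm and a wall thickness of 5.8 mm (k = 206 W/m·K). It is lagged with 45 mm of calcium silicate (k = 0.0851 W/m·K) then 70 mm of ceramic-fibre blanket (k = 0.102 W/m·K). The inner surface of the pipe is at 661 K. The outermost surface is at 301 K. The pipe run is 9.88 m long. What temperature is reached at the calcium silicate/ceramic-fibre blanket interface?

T ≈ 469 K

Radial resistances (cylindrical: R_cond = ln(r_o/r_i)/(2πkL), R_conv = 1/(h·2πrL)):
R_aluminium pipe wall = ln(95.8/90)/(2π×206×9.88) = 4.884×10^-6 K/W
R_calcium silicate = ln(140.8/95.8)/(2π×0.0851×9.88) = 0.07289 K/W
R_ceramic-fibre blanket = ln(210.8/140.8)/(2π×0.102×9.88) = 0.06374 K/W
R_total = 0.1366 K/W
Q = ΔT/R_total = 360/0.1366
Q = 2630 W
T_interface = T_inner − Q·ΣR(inner→interface) = 661 − 2630×0.0729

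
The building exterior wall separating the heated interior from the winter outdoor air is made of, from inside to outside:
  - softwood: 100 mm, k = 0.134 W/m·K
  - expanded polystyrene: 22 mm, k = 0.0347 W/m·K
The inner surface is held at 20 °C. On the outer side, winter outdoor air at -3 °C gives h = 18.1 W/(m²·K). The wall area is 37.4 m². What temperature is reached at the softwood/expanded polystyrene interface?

Thermal resistances in series:
R_softwood = L/(kA) = 0.1/(0.134×37.4) = 0.01995 K/W
R_expanded polystyrene = L/(kA) = 0.022/(0.0347×37.4) = 0.01695 K/W
R_outer film = 1/(h_o·A) = 1/(18.1×37.4) = 0.001477 K/W
R_total = 0.03838 K/W;  Q = ΔT/R_total = 23/0.03838 = 599.2 W
T_interface = T_inner − Q·ΣR(inner→interface) = 20 − 599×0.01995

T ≈ 8.04 °C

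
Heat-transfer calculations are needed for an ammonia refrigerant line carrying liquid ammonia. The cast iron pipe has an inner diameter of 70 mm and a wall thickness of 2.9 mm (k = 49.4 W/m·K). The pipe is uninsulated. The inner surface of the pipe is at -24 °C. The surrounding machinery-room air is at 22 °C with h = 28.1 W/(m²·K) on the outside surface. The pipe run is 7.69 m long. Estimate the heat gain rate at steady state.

Q ≈ 2360 W

Radial resistances (cylindrical: R_cond = ln(r_o/r_i)/(2πkL), R_conv = 1/(h·2πrL)):
R_cast iron pipe wall = ln(37.9/35)/(2π×49.4×7.69) = 3.335×10^-5 K/W
R_outer film = 1/(h_o·2πr_oL) = 1/(28.1×2π×0.0379×7.69) = 0.01943 K/W
R_total = 0.01947 K/W
Q = ΔT/R_total = 46/0.01947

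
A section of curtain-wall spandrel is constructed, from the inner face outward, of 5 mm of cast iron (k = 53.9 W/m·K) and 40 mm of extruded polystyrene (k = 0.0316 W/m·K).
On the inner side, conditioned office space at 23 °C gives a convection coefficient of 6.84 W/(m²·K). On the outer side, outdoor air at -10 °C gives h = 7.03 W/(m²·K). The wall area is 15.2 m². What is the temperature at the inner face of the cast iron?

Model the wall as resistances in series:
R_inner film = 1/(h_i·A) = 1/(6.84×15.2) = 0.009618 K/W
R_cast iron = L/(kA) = 0.005/(53.9×15.2) = 6.103×10^-6 K/W
R_extruded polystyrene = L/(kA) = 0.04/(0.0316×15.2) = 0.08328 K/W
R_outer film = 1/(h_o·A) = 1/(7.03×15.2) = 0.009358 K/W
R_total = 0.1023 K/W;  Q = ΔT/R_total = 33/0.1023 = 322.7 W
T_interface = T_inner − Q·ΣR(inner→interface) = 23 − 323×0.009618

T ≈ 19.9 °C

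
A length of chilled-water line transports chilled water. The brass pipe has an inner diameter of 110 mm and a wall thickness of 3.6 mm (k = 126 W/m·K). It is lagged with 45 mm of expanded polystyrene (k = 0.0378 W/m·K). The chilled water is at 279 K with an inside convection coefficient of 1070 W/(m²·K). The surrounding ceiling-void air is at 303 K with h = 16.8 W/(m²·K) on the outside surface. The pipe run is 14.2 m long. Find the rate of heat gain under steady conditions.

Q ≈ 137 W

Cylindrical conduction, so R = ln(r₂/r₁)/(2πkL) per layer, in series:
R_inner film = 1/(h_i·2πr₁L) = 1/(1070×2π×0.055×14.2) = 1.905×10^-4 K/W
R_brass pipe wall = ln(58.6/55)/(2π×126×14.2) = 5.64×10^-6 K/W
R_expanded polystyrene = ln(103.6/58.6)/(2π×0.0378×14.2) = 0.169 K/W
R_outer film = 1/(h_o·2πr_oL) = 1/(16.8×2π×0.1036×14.2) = 0.00644 K/W
R_total = 0.1756 K/W
Q = ΔT/R_total = 24/0.1756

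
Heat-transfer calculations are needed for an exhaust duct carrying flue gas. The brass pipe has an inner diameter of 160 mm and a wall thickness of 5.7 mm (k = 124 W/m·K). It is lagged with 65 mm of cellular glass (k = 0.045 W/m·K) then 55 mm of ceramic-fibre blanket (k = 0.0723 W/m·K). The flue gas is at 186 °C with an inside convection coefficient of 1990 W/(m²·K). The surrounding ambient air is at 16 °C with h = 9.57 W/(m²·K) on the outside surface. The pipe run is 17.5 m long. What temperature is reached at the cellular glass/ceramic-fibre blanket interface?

Treating each annulus and film as a series resistance:
R_inner film = 1/(h_i·2πr₁L) = 1/(1990×2π×0.08×17.5) = 5.713×10^-5 K/W
R_brass pipe wall = ln(85.7/80)/(2π×124×17.5) = 5.048×10^-6 K/W
R_cellular glass = ln(150.7/85.7)/(2π×0.045×17.5) = 0.1141 K/W
R_ceramic-fibre blanket = ln(205.7/150.7)/(2π×0.0723×17.5) = 0.03914 K/W
R_outer film = 1/(h_o·2πr_oL) = 1/(9.57×2π×0.2057×17.5) = 0.00462 K/W
R_total = 0.1579 K/W
Q = ΔT/R_total = 170/0.1579
Q = 1080 W
T_interface = T_inner − Q·ΣR(inner→interface) = 186 − 1080×0.1141

T ≈ 63.1 °C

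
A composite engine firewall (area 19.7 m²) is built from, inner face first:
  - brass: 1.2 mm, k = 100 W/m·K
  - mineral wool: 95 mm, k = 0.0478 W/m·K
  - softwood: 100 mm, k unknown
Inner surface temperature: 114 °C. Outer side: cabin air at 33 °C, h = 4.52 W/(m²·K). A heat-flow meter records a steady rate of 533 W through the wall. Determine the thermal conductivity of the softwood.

Treating each layer as a thermal resistance in series:
R_brass = L/(kA) = 0.0012/(100×19.7) = 6.091×10^-7 K/W
R_mineral wool = L/(kA) = 0.095/(0.0478×19.7) = 0.1009 K/W
R_outer film = 1/(h_o·A) = 1/(4.52×19.7) = 0.01123 K/W
Sum of known resistances R_other = 0.1121 K/W
Total R = ΔT/Q = 81/533 = 0.152 K/W
R_softwood = R_total − R_other = 0.03985 K/W
k = L/(R·A) = 0.1/(0.03985×19.7)

k ≈ 0.127 W/(m·K)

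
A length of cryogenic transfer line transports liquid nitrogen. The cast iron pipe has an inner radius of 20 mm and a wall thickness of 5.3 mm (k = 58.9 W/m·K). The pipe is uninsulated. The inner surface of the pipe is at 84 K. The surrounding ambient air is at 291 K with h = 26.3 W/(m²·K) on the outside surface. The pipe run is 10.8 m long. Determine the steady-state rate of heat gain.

For a radial system each layer contributes R = ln(r_out/r_in)/(2πkL); films add R = 1/(hA).
R_cast iron pipe wall = ln(25.3/20)/(2π×58.9×10.8) = 5.881×10^-5 K/W
R_outer film = 1/(h_o·2πr_oL) = 1/(26.3×2π×0.0253×10.8) = 0.02215 K/W
R_total = 0.02221 K/W
Q = ΔT/R_total = 207/0.02221

Q ≈ 9320 W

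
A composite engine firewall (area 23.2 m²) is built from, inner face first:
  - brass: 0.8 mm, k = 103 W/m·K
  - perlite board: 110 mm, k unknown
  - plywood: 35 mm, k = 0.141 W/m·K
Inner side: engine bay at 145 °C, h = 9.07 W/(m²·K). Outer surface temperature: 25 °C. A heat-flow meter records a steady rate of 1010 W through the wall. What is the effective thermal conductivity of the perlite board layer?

Model the wall as resistances in series:
R_inner film = 1/(h_i·A) = 1/(9.07×23.2) = 0.004752 K/W
R_brass = L/(kA) = 0.0008/(103×23.2) = 3.348×10^-7 K/W
R_plywood = L/(kA) = 0.035/(0.141×23.2) = 0.0107 K/W
Sum of known resistances R_other = 0.01545 K/W
Total R = ΔT/Q = 120/1010 = 0.1188 K/W
R_perlite board = R_total − R_other = 0.1034 K/W
k = L/(R·A) = 0.11/(0.1034×23.2)

k ≈ 0.0459 W/(m·K)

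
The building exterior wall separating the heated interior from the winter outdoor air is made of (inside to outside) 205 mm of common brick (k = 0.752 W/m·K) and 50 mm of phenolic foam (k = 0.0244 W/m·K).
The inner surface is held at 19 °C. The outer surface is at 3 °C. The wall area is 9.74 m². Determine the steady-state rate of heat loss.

Thermal resistances in series:
R_common brick = L/(kA) = 0.205/(0.752×9.74) = 0.02799 K/W
R_phenolic foam = L/(kA) = 0.05/(0.0244×9.74) = 0.2104 K/W
R_total = 0.2384 K/W
Q = ΔT / R_total = 16 / 0.2384

Q ≈ 67.1 W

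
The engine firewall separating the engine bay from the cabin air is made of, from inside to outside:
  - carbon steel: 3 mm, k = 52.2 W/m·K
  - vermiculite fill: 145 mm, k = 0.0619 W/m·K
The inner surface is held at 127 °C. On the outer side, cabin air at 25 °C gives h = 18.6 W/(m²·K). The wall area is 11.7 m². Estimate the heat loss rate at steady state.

Q ≈ 498 W

Using the resistance-network approach (series):
R_carbon steel = L/(kA) = 0.003/(52.2×11.7) = 4.912×10^-6 K/W
R_vermiculite fill = L/(kA) = 0.145/(0.0619×11.7) = 0.2002 K/W
R_outer film = 1/(h_o·A) = 1/(18.6×11.7) = 0.004595 K/W
R_total = 0.2048 K/W
Q = ΔT / R_total = 102 / 0.2048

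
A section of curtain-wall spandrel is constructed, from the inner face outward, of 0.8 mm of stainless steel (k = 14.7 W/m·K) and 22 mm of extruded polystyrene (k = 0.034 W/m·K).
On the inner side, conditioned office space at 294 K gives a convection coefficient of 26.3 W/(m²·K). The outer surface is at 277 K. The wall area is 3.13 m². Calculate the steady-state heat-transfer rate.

Q ≈ 77.7 W

Thermal resistances in series:
R_inner film = 1/(h_i·A) = 1/(26.3×3.13) = 0.01215 K/W
R_stainless steel = L/(kA) = 0.0008/(14.7×3.13) = 1.739×10^-5 K/W
R_extruded polystyrene = L/(kA) = 0.022/(0.034×3.13) = 0.2067 K/W
R_total = 0.2189 K/W
Q = ΔT / R_total = 17 / 0.2189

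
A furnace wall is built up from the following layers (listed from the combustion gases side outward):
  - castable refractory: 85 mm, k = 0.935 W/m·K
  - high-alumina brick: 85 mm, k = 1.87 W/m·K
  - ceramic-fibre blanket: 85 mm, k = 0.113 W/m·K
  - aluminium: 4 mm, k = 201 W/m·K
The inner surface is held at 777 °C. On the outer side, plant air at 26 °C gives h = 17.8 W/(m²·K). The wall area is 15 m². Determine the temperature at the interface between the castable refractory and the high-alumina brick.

T ≈ 705 °C

Treating each layer as a thermal resistance in series:
R_castable refractory = L/(kA) = 0.085/(0.935×15) = 0.006061 K/W
R_high-alumina brick = L/(kA) = 0.085/(1.87×15) = 0.00303 K/W
R_ceramic-fibre blanket = L/(kA) = 0.085/(0.113×15) = 0.05015 K/W
R_aluminium = L/(kA) = 0.004/(201×15) = 1.327×10^-6 K/W
R_outer film = 1/(h_o·A) = 1/(17.8×15) = 0.003745 K/W
R_total = 0.06299 K/W;  Q = ΔT/R_total = 751/0.06299 = 11920 W
T_interface = T_inner − Q·ΣR(inner→interface) = 777 − 11900×0.006061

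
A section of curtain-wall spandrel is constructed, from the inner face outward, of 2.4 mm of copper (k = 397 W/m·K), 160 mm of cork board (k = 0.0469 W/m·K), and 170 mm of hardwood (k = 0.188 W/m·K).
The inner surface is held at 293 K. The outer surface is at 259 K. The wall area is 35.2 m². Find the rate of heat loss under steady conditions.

Q ≈ 277 W

Series thermal resistances:
R_copper = L/(kA) = 0.0024/(397×35.2) = 1.717×10^-7 K/W
R_cork board = L/(kA) = 0.16/(0.0469×35.2) = 0.09692 K/W
R_hardwood = L/(kA) = 0.17/(0.188×35.2) = 0.02569 K/W
R_total = 0.1226 K/W
Q = ΔT / R_total = 34 / 0.1226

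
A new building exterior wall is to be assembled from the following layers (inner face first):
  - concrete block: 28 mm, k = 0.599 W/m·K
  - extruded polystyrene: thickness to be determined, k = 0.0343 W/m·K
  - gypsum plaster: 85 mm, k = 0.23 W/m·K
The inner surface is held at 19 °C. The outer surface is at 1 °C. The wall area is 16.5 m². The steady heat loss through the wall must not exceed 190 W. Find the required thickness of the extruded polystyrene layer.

Series thermal resistances:
R_concrete block = L/(kA) = 0.028/(0.599×16.5) = 0.002833 K/W
R_gypsum plaster = L/(kA) = 0.085/(0.23×16.5) = 0.0224 K/W
Sum of the known resistances R_other = 0.02523 K/W
Required total resistance R_tot = ΔT/Q_allow = 18/190 = 0.09474 K/W
R_extruded polystyrene = R_tot − R_other = 0.06951 K/W
L = R·k·A = 0.06951×0.0343×16.5

L ≈ 39.3 mm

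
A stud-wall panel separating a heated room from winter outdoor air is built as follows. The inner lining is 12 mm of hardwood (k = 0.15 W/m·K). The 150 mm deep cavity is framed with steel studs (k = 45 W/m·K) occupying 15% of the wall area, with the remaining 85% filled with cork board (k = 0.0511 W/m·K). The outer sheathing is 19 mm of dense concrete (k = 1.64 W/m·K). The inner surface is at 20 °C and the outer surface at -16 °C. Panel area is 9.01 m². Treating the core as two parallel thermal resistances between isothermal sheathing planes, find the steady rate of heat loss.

Q ≈ 2850 W

Sheathing layers in series; stud and cavity paths in parallel between them.
R_inner = 0.012/(0.15×9.01) = 0.008879 K/W
R_stud  = 0.15/(45×0.15×9.01) = 0.002466 K/W
R_cav   = 0.15/(0.0511×0.85×9.01) = 0.3833 K/W
1/R_core = 1/R_stud + 1/R_cav → R_core = 0.002451 K/W
R_outer = 0.019/(1.64×9.01) = 0.001286 K/W
R_total = 0.01262 K/W
Q = ΔT/R_total = 36/0.01262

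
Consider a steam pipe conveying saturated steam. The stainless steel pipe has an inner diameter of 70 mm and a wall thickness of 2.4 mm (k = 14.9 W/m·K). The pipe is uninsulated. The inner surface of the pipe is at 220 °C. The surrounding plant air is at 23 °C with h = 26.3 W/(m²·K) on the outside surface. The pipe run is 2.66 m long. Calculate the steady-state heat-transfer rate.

Treating each annulus and film as a series resistance:
R_stainless steel pipe wall = ln(37.4/35)/(2π×14.9×2.66) = 2.663×10^-4 K/W
R_outer film = 1/(h_o·2πr_oL) = 1/(26.3×2π×0.0374×2.66) = 0.06083 K/W
R_total = 0.0611 K/W
Q = ΔT/R_total = 197/0.0611

Q ≈ 3220 W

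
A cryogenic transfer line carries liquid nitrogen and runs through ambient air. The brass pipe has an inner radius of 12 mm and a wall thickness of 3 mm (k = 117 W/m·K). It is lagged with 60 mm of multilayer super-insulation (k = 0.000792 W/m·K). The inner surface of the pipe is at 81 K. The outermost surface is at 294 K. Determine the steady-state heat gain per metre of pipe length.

q′ ≈ 0.659 W/m

For a radial system each layer contributes R = ln(r_out/r_in)/(2πkL); films add R = 1/(hA).
R_brass pipe wall = ln(15/12)/(2π×117×1) = 3.035×10^-4 K/W
R_multilayer super-insulation = ln(75/15)/(2π×0.000792×1) = 323.4 K/W
R_total = 323.4 K/W
Q = ΔT/R_total = 213/323.4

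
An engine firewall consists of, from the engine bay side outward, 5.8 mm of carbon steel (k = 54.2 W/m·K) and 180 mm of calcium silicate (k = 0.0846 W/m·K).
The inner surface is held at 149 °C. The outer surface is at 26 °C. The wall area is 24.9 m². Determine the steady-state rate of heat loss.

Using the resistance-network approach (series):
R_carbon steel = L/(kA) = 0.0058/(54.2×24.9) = 4.298×10^-6 K/W
R_calcium silicate = L/(kA) = 0.18/(0.0846×24.9) = 0.08545 K/W
R_total = 0.08545 K/W
Q = ΔT / R_total = 123 / 0.08545

Q ≈ 1440 W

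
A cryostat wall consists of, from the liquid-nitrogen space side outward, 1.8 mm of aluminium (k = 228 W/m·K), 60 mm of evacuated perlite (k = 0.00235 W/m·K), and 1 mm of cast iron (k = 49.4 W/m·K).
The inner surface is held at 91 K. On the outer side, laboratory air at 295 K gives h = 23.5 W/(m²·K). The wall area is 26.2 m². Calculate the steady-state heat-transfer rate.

Q ≈ 209 W

Using the resistance-network approach (series):
R_aluminium = L/(kA) = 0.0018/(228×26.2) = 3.013×10^-7 K/W
R_evacuated perlite = L/(kA) = 0.06/(0.00235×26.2) = 0.9745 K/W
R_cast iron = L/(kA) = 0.001/(49.4×26.2) = 7.726×10^-7 K/W
R_outer film = 1/(h_o·A) = 1/(23.5×26.2) = 0.001624 K/W
R_total = 0.9761 K/W
Q = ΔT / R_total = 204 / 0.9761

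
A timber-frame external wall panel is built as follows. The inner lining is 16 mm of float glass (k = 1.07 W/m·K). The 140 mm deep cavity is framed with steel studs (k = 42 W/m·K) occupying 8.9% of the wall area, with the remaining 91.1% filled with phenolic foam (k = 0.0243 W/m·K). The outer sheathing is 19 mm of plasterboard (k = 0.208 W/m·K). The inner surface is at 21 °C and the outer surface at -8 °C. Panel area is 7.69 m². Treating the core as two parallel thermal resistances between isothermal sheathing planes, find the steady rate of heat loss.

Sheathing layers in series; stud and cavity paths in parallel between them.
R_inner = 0.016/(1.07×7.69) = 0.001945 K/W
R_stud  = 0.14/(42×0.089×7.69) = 0.00487 K/W
R_cav   = 0.14/(0.0243×0.911×7.69) = 0.8224 K/W
1/R_core = 1/R_stud + 1/R_cav → R_core = 0.004842 K/W
R_outer = 0.019/(0.208×7.69) = 0.01188 K/W
R_total = 0.01866 K/W
Q = ΔT/R_total = 29/0.01866

Q ≈ 1550 W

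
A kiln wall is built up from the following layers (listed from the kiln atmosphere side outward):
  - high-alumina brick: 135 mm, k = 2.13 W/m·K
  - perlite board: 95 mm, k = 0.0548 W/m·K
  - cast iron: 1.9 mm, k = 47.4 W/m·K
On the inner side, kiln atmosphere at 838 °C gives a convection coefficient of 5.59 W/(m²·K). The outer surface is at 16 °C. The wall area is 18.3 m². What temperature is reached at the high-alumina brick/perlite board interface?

T ≈ 737 °C

Treating each layer as a thermal resistance in series:
R_inner film = 1/(h_i·A) = 1/(5.59×18.3) = 0.009775 K/W
R_high-alumina brick = L/(kA) = 0.135/(2.13×18.3) = 0.003463 K/W
R_perlite board = L/(kA) = 0.095/(0.0548×18.3) = 0.09473 K/W
R_cast iron = L/(kA) = 0.0019/(47.4×18.3) = 2.19×10^-6 K/W
R_total = 0.108 K/W;  Q = ΔT/R_total = 822/0.108 = 7613 W
T_interface = T_inner − Q·ΣR(inner→interface) = 838 − 7610×0.01324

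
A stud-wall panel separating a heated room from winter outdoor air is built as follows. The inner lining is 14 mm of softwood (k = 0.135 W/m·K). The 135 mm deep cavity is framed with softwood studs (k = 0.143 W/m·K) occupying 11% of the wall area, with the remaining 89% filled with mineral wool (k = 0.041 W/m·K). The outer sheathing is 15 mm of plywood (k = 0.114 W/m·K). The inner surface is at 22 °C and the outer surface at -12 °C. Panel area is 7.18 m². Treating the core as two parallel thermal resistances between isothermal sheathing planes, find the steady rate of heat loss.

Q ≈ 86.6 W

Sheathing layers in series; stud and cavity paths in parallel between them.
R_inner = 0.014/(0.135×7.18) = 0.01444 K/W
R_stud  = 0.135/(0.143×0.11×7.18) = 1.195 K/W
R_cav   = 0.135/(0.041×0.89×7.18) = 0.5153 K/W
1/R_core = 1/R_stud + 1/R_cav → R_core = 0.3601 K/W
R_outer = 0.015/(0.114×7.18) = 0.01833 K/W
R_total = 0.3928 K/W
Q = ΔT/R_total = 34/0.3928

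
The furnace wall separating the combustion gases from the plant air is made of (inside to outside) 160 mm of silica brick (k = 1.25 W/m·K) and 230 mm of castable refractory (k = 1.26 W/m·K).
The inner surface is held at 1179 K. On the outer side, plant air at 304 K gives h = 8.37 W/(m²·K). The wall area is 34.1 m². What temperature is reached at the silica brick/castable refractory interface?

T ≈ 919 K

Treating each layer as a thermal resistance in series:
R_silica brick = L/(kA) = 0.16/(1.25×34.1) = 0.003754 K/W
R_castable refractory = L/(kA) = 0.23/(1.26×34.1) = 0.005353 K/W
R_outer film = 1/(h_o·A) = 1/(8.37×34.1) = 0.003504 K/W
R_total = 0.01261 K/W;  Q = ΔT/R_total = 875/0.01261 = 69390 W
T_interface = T_inner − Q·ΣR(inner→interface) = 1179 − 69400×0.003754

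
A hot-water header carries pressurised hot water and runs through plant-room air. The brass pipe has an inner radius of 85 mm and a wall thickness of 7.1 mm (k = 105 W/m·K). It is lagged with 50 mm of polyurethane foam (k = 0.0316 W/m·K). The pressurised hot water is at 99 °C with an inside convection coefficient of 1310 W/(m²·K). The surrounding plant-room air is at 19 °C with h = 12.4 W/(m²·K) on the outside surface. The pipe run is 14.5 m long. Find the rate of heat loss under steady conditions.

Q ≈ 510 W

For a radial system each layer contributes R = ln(r_out/r_in)/(2πkL); films add R = 1/(hA).
R_inner film = 1/(h_i·2πr₁L) = 1/(1310×2π×0.085×14.5) = 9.857×10^-5 K/W
R_brass pipe wall = ln(92.1/85)/(2π×105×14.5) = 8.386×10^-6 K/W
R_polyurethane foam = ln(142.1/92.1)/(2π×0.0316×14.5) = 0.1506 K/W
R_outer film = 1/(h_o·2πr_oL) = 1/(12.4×2π×0.1421×14.5) = 0.006229 K/W
R_total = 0.157 K/W
Q = ΔT/R_total = 80/0.157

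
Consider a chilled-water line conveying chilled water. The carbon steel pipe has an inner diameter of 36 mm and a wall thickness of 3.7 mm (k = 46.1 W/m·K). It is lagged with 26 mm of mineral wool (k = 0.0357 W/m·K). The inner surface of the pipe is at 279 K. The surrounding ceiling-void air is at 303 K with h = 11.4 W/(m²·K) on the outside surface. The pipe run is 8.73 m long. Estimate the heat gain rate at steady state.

For a radial system each layer contributes R = ln(r_out/r_in)/(2πkL); films add R = 1/(hA).
R_carbon steel pipe wall = ln(21.7/18)/(2π×46.1×8.73) = 7.393×10^-5 K/W
R_mineral wool = ln(47.7/21.7)/(2π×0.0357×8.73) = 0.4022 K/W
R_outer film = 1/(h_o·2πr_oL) = 1/(11.4×2π×0.0477×8.73) = 0.03353 K/W
R_total = 0.4358 K/W
Q = ΔT/R_total = 24/0.4358

Q ≈ 55.1 W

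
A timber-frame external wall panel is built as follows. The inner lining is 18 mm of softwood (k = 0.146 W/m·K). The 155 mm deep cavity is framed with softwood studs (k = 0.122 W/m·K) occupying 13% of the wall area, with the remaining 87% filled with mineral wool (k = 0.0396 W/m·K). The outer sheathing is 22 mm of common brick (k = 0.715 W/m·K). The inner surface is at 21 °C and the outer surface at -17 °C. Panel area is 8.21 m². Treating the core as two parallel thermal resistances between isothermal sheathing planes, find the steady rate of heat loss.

Q ≈ 96.4 W

Sheathing layers in series; stud and cavity paths in parallel between them.
R_inner = 0.018/(0.146×8.21) = 0.01502 K/W
R_stud  = 0.155/(0.122×0.13×8.21) = 1.19 K/W
R_cav   = 0.155/(0.0396×0.87×8.21) = 0.548 K/W
1/R_core = 1/R_stud + 1/R_cav → R_core = 0.3752 K/W
R_outer = 0.022/(0.715×8.21) = 0.003748 K/W
R_total = 0.394 K/W
Q = ΔT/R_total = 38/0.394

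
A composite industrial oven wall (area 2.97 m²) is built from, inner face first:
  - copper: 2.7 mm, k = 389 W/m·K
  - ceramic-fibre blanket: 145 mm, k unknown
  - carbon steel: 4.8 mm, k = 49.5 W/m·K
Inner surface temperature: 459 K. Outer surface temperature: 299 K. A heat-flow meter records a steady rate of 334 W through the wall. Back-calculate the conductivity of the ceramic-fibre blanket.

Thermal resistances in series:
R_copper = L/(kA) = 0.0027/(389×2.97) = 2.337×10^-6 K/W
R_carbon steel = L/(kA) = 0.0048/(49.5×2.97) = 3.265×10^-5 K/W
Sum of known resistances R_other = 3.499×10^-5 K/W
Total R = ΔT/Q = 160/334 = 0.479 K/W
R_ceramic-fibre blanket = R_total − R_other = 0.479 K/W
k = L/(R·A) = 0.145/(0.479×2.97)

k ≈ 0.102 W/(m·K)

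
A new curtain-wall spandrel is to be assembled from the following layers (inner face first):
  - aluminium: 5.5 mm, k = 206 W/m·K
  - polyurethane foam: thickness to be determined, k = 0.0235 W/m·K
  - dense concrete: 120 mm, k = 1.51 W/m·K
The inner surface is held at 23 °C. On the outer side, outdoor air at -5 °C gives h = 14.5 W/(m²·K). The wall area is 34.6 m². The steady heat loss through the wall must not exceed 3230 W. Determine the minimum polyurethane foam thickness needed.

Treating each layer as a thermal resistance in series:
R_aluminium = L/(kA) = 0.0055/(206×34.6) = 7.716×10^-7 K/W
R_dense concrete = L/(kA) = 0.12/(1.51×34.6) = 0.002297 K/W
R_outer film = 1/(h_o·A) = 1/(14.5×34.6) = 0.001993 K/W
Sum of the known resistances R_other = 0.004291 K/W
Required total resistance R_tot = ΔT/Q_allow = 28/3230 = 0.008669 K/W
R_polyurethane foam = R_tot − R_other = 0.004378 K/W
L = R·k·A = 0.004378×0.0235×34.6

L ≈ 3.56 mm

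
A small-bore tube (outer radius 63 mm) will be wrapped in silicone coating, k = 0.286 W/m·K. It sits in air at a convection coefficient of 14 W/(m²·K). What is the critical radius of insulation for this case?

For a cylinder r_cr = k/h = 0.286/14
r_cr = 20.4 mm; since the bare radius (63 mm) is above r_cr, any added insulation will reduce heat loss.

r_cr ≈ 20.4 mm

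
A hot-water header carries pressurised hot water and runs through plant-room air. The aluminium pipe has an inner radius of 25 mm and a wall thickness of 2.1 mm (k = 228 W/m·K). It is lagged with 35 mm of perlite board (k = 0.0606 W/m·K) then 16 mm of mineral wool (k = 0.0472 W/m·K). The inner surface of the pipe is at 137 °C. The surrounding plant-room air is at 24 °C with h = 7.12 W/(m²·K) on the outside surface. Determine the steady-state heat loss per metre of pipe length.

q′ ≈ 34.9 W/m

Per-layer cylindrical resistances, series-summed:
R_aluminium pipe wall = ln(27.1/25)/(2π×228×1) = 5.63×10^-5 K/W
R_perlite board = ln(62.1/27.1)/(2π×0.0606×1) = 2.178 K/W
R_mineral wool = ln(78.1/62.1)/(2π×0.0472×1) = 0.773 K/W
R_outer film = 1/(h_o·2πr_oL) = 1/(7.12×2π×0.0781×1) = 0.2862 K/W
R_total = 3.237 K/W
Q = ΔT/R_total = 113/3.237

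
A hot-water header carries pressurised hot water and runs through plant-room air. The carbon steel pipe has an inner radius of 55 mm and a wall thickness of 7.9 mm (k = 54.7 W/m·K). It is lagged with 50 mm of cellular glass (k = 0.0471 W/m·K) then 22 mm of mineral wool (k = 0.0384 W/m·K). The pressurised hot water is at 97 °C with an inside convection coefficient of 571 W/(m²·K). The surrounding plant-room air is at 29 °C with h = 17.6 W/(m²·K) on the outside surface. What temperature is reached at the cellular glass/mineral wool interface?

T ≈ 48.6 °C

Radial resistances (cylindrical: R_cond = ln(r_o/r_i)/(2πkL), R_conv = 1/(h·2πrL)):
R_inner film = 1/(h_i·2πr₁L) = 1/(571×2π×0.055×1) = 0.005068 K/W
R_carbon steel pipe wall = ln(62.9/55)/(2π×54.7×1) = 3.905×10^-4 K/W
R_cellular glass = ln(112.9/62.9)/(2π×0.0471×1) = 1.977 K/W
R_mineral wool = ln(134.9/112.9)/(2π×0.0384×1) = 0.7379 K/W
R_outer film = 1/(h_o·2πr_oL) = 1/(17.6×2π×0.1349×1) = 0.06703 K/W
R_total = 2.787 K/W
Q = ΔT/R_total = 68/2.787
Q = 24.4 W/m
T_interface = T_inner − Q·ΣR(inner→interface) = 97 − 24.4×1.982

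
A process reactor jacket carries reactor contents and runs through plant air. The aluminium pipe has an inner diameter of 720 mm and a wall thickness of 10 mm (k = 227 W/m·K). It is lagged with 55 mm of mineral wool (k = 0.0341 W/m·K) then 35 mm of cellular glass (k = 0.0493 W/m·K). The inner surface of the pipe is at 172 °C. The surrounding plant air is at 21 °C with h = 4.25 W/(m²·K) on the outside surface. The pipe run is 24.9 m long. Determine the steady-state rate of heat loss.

Per-layer cylindrical resistances, series-summed:
R_aluminium pipe wall = ln(370/360)/(2π×227×24.9) = 7.715×10^-7 K/W
R_mineral wool = ln(425/370)/(2π×0.0341×24.9) = 0.02598 K/W
R_cellular glass = ln(460/425)/(2π×0.0493×24.9) = 0.01026 K/W
R_outer film = 1/(h_o·2πr_oL) = 1/(4.25×2π×0.46×24.9) = 0.003269 K/W
R_total = 0.03951 K/W
Q = ΔT/R_total = 151/0.03951

Q ≈ 3820 W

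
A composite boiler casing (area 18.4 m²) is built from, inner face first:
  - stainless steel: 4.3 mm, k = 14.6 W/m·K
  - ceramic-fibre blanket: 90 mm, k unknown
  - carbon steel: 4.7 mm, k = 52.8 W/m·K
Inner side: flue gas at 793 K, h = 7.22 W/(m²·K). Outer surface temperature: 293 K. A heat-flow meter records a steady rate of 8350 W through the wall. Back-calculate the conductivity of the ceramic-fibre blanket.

Series thermal resistances:
R_inner film = 1/(h_i·A) = 1/(7.22×18.4) = 0.007527 K/W
R_stainless steel = L/(kA) = 0.0043/(14.6×18.4) = 1.601×10^-5 K/W
R_carbon steel = L/(kA) = 0.0047/(52.8×18.4) = 4.838×10^-6 K/W
Sum of known resistances R_other = 0.007548 K/W
Total R = ΔT/Q = 500/8350 = 0.05988 K/W
R_ceramic-fibre blanket = R_total − R_other = 0.05233 K/W
k = L/(R·A) = 0.09/(0.05233×18.4)

k ≈ 0.0935 W/(m·K)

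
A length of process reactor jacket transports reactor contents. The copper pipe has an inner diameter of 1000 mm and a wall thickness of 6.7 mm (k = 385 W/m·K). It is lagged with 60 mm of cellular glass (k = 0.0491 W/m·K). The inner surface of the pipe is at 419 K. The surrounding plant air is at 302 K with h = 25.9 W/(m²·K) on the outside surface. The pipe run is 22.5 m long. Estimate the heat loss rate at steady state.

Q ≈ 7050 W

For a radial system each layer contributes R = ln(r_out/r_in)/(2πkL); films add R = 1/(hA).
R_copper pipe wall = ln(506.7/500)/(2π×385×22.5) = 2.446×10^-7 K/W
R_cellular glass = ln(566.7/506.7)/(2π×0.0491×22.5) = 0.01612 K/W
R_outer film = 1/(h_o·2πr_oL) = 1/(25.9×2π×0.5667×22.5) = 4.819×10^-4 K/W
R_total = 0.0166 K/W
Q = ΔT/R_total = 117/0.0166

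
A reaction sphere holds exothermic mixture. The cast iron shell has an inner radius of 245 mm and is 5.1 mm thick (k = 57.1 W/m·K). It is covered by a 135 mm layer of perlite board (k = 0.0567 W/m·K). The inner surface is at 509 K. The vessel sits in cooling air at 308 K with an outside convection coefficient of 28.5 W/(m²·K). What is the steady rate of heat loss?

Q ≈ 101 W

Each spherical layer contributes R = (1/r_i − 1/r_o)/(4πk):
R_cast iron shell = (1/0.245 − 1/0.2501)/(4π×57.1) = 1.16×10^-4 K/W
R_perlite board = (1/0.2501 − 1/0.3851)/(4π×0.0567) = 1.967 K/W
R_outer film = 1/(h·4πr_o²) = 1/(28.5×4π×0.3851²) = 0.01883 K/W
R_total = 1.986 K/W
Q = ΔT/R_total = 201/1.986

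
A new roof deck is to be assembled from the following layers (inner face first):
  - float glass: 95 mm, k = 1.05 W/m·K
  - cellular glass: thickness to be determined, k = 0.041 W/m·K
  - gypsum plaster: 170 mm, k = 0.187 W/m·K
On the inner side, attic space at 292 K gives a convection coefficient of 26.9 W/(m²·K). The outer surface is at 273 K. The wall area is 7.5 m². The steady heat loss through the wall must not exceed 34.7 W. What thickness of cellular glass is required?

L ≈ 126 mm

Series thermal resistances:
R_inner film = 1/(h_i·A) = 1/(26.9×7.5) = 0.004957 K/W
R_float glass = L/(kA) = 0.095/(1.05×7.5) = 0.01206 K/W
R_gypsum plaster = L/(kA) = 0.17/(0.187×7.5) = 0.1212 K/W
Sum of the known resistances R_other = 0.1382 K/W
Required total resistance R_tot = ΔT/Q_allow = 19/34.7 = 0.5476 K/W
R_cellular glass = R_tot − R_other = 0.4093 K/W
L = R·k·A = 0.4093×0.041×7.5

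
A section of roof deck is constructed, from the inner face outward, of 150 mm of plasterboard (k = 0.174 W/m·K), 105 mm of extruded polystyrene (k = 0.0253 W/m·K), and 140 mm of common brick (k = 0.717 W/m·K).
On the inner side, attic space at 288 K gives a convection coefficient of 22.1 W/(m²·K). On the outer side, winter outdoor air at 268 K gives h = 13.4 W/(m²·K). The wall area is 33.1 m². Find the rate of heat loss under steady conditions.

Q ≈ 124 W

Thermal resistances in series:
R_inner film = 1/(h_i·A) = 1/(22.1×33.1) = 0.001367 K/W
R_plasterboard = L/(kA) = 0.15/(0.174×33.1) = 0.02604 K/W
R_extruded polystyrene = L/(kA) = 0.105/(0.0253×33.1) = 0.1254 K/W
R_common brick = L/(kA) = 0.14/(0.717×33.1) = 0.005899 K/W
R_outer film = 1/(h_o·A) = 1/(13.4×33.1) = 0.002255 K/W
R_total = 0.1609 K/W
Q = ΔT / R_total = 20 / 0.1609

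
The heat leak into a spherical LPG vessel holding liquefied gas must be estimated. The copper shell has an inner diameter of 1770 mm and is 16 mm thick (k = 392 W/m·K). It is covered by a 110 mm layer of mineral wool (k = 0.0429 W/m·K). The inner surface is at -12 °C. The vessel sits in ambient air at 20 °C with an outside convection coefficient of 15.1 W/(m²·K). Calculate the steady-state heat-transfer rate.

Each spherical layer contributes R = (1/r_i − 1/r_o)/(4πk):
R_copper shell = (1/0.885 − 1/0.901)/(4π×392) = 4.073×10^-6 K/W
R_mineral wool = (1/0.901 − 1/1.011)/(4π×0.0429) = 0.224 K/W
R_outer film = 1/(h·4πr_o²) = 1/(15.1×4π×1.011²) = 0.005156 K/W
R_total = 0.2292 K/W
Q = ΔT/R_total = 32/0.2292

Q ≈ 140 W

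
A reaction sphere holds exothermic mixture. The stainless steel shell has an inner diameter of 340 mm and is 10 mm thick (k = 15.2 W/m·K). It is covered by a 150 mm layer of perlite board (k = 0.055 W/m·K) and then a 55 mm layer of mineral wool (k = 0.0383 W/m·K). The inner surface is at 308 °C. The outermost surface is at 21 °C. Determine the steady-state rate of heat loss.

For a spherical shell R = (1/r₁ − 1/r₂)/(4πk); film R = 1/(h·4πr²). In series:
R_stainless steel shell = (1/0.17 − 1/0.18)/(4π×15.2) = 0.001711 K/W
R_perlite board = (1/0.18 − 1/0.33)/(4π×0.055) = 3.654 K/W
R_mineral wool = (1/0.33 − 1/0.385)/(4π×0.0383) = 0.8995 K/W
R_total = 4.555 K/W
Q = ΔT/R_total = 287/4.555

Q ≈ 63 W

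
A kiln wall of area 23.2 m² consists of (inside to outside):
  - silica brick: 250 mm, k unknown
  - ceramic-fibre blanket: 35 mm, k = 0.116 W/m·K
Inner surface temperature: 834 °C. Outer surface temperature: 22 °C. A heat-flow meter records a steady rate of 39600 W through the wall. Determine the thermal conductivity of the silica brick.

Treating each layer as a thermal resistance in series:
R_ceramic-fibre blanket = L/(kA) = 0.035/(0.116×23.2) = 0.01301 K/W
Sum of known resistances R_other = 0.01301 K/W
Total R = ΔT/Q = 812/39600 = 0.02051 K/W
R_silica brick = R_total − R_other = 0.0075 K/W
k = L/(R·A) = 0.25/(0.0075×23.2)

k ≈ 1.44 W/(m·K)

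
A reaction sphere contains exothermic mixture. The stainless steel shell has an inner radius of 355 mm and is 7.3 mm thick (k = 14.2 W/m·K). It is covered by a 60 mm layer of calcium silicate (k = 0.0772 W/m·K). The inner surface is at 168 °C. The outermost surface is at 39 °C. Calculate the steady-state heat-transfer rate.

Q ≈ 319 W

For a spherical shell R = (1/r₁ − 1/r₂)/(4πk); film R = 1/(h·4πr²). In series:
R_stainless steel shell = (1/0.355 − 1/0.3623)/(4π×14.2) = 3.181×10^-4 K/W
R_calcium silicate = (1/0.3623 − 1/0.4223)/(4π×0.0772) = 0.4042 K/W
R_total = 0.4046 K/W
Q = ΔT/R_total = 129/0.4046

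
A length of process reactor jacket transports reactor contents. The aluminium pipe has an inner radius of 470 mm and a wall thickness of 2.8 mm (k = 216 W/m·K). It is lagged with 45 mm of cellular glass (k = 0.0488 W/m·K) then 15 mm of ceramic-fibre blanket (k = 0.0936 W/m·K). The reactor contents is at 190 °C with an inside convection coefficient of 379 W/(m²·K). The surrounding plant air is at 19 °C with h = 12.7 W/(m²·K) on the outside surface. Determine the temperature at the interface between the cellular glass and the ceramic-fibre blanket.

T ≈ 52.4 °C

Per-layer cylindrical resistances, series-summed:
R_inner film = 1/(h_i·2πr₁L) = 1/(379×2π×0.47×1) = 8.935×10^-4 K/W
R_aluminium pipe wall = ln(472.8/470)/(2π×216×1) = 4.377×10^-6 K/W
R_cellular glass = ln(517.8/472.8)/(2π×0.0488×1) = 0.2965 K/W
R_ceramic-fibre blanket = ln(532.8/517.8)/(2π×0.0936×1) = 0.04856 K/W
R_outer film = 1/(h_o·2πr_oL) = 1/(12.7×2π×0.5328×1) = 0.02352 K/W
R_total = 0.3695 K/W
Q = ΔT/R_total = 171/0.3695
Q = 463 W/m
T_interface = T_inner − Q·ΣR(inner→interface) = 190 − 463×0.2974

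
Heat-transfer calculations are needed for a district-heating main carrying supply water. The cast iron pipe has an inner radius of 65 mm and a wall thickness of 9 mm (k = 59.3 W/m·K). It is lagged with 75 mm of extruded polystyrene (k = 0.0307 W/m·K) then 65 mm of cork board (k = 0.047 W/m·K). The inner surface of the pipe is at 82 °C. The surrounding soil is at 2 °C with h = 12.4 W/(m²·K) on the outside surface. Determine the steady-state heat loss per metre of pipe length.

q′ ≈ 16.3 W/m

Cylindrical conduction, so R = ln(r₂/r₁)/(2πkL) per layer, in series:
R_cast iron pipe wall = ln(74/65)/(2π×59.3×1) = 3.48×10^-4 K/W
R_extruded polystyrene = ln(149/74)/(2π×0.0307×1) = 3.628 K/W
R_cork board = ln(214/149)/(2π×0.047×1) = 1.226 K/W
R_outer film = 1/(h_o·2πr_oL) = 1/(12.4×2π×0.214×1) = 0.05998 K/W
R_total = 4.915 K/W
Q = ΔT/R_total = 80/4.915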